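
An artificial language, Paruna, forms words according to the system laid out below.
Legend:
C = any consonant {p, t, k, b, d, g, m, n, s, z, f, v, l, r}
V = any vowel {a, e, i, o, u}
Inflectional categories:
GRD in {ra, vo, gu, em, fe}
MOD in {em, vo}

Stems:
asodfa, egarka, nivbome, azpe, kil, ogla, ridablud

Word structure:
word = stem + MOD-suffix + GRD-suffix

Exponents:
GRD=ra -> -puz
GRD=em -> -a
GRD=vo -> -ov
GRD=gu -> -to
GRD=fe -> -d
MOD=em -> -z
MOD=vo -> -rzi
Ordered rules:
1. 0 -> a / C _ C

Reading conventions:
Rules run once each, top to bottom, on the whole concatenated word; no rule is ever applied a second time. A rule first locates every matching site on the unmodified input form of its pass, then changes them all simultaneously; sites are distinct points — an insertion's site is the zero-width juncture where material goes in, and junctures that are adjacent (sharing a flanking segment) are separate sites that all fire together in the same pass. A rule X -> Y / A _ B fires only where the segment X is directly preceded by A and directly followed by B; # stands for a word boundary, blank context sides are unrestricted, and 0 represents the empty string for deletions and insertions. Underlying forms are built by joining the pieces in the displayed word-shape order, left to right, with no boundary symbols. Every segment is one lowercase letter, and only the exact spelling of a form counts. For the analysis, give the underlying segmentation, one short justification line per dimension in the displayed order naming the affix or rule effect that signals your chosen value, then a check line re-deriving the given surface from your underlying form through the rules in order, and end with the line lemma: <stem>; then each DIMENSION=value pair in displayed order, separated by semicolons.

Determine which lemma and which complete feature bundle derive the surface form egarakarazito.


underlying: egarka-rzi-to
GRD=gu - signalled by the affix -to
MOD=vo - signalled by the affix -rzi
check: egarkarzito -> egarakarazito
lemma: egarka; GRD=gu; MOD=vo


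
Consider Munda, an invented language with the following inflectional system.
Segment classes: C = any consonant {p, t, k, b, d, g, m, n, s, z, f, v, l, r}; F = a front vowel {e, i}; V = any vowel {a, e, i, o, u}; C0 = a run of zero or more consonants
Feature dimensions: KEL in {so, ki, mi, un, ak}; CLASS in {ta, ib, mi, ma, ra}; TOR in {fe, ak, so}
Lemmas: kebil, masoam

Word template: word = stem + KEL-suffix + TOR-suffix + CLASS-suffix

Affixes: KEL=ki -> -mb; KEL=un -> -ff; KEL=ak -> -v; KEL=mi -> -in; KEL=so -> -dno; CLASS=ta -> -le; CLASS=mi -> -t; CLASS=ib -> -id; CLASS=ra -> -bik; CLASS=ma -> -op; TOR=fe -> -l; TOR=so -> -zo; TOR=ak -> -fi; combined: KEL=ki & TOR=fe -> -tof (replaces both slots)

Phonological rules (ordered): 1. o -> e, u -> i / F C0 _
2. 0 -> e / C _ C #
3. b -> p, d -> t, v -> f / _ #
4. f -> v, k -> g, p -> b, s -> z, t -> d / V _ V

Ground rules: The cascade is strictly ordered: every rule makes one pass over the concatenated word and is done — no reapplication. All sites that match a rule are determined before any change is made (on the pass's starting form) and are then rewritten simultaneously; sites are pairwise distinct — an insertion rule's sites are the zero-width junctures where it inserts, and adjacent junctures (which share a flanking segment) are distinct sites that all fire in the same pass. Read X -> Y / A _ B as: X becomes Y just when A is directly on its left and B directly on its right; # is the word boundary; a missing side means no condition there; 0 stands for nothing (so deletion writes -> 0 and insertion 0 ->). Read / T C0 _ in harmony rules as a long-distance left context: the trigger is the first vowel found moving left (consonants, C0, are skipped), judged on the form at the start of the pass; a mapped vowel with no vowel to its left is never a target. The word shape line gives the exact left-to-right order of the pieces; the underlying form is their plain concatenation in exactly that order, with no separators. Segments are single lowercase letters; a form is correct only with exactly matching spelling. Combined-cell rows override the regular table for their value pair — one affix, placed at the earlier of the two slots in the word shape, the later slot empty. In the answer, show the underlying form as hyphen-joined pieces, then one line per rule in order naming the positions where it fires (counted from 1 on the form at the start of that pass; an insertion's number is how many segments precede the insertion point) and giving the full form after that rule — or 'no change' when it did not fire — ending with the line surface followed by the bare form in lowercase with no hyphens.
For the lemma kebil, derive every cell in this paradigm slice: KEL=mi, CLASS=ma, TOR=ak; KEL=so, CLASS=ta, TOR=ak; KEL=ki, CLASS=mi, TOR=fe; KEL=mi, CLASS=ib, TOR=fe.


cell KEL=mi, CLASS=ma, TOR=ak:
underlying: kebil-in-fi-op
1. o -> e, u -> i / F C0 _: fires at position(s) 10: kebilinfiep
2. 0 -> e / C _ C #: no change
3. b -> p, d -> t, v -> f / _ #: no change
4. f -> v, k -> g, p -> b, s -> z, t -> d / V _ V: no change
surface: kebilinfiep

cell KEL=so, CLASS=ta, TOR=ak:
underlying: kebil-dno-fi-le
1. o -> e, u -> i / F C0 _: fires at position(s) 8: kebildnefile
2. 0 -> e / C _ C #: no change
3. b -> p, d -> t, v -> f / _ #: no change
4. f -> v, k -> g, p -> b, s -> z, t -> d / V _ V: fires at position(s) 9: kebildnevile
surface: kebildnevile

cell KEL=ki, CLASS=mi, TOR=fe:
underlying: kebil-tof-t
1. o -> e, u -> i / F C0 _: fires at position(s) 7: kebilteft
2. 0 -> e / C _ C #: inserts after position(s) 8: kebiltefet
3. b -> p, d -> t, v -> f / _ #: no change
4. f -> v, k -> g, p -> b, s -> z, t -> d / V _ V: fires at position(s) 8: kebiltevet
surface: kebiltevet

cell KEL=mi, CLASS=ib, TOR=fe:
underlying: kebil-in-l-id
1. o -> e, u -> i / F C0 _: no change
2. 0 -> e / C _ C #: no change
3. b -> p, d -> t, v -> f / _ #: fires at position(s) 10: kebilinlit
4. f -> v, k -> g, p -> b, s -> z, t -> d / V _ V: no change
surface: kebilinlit


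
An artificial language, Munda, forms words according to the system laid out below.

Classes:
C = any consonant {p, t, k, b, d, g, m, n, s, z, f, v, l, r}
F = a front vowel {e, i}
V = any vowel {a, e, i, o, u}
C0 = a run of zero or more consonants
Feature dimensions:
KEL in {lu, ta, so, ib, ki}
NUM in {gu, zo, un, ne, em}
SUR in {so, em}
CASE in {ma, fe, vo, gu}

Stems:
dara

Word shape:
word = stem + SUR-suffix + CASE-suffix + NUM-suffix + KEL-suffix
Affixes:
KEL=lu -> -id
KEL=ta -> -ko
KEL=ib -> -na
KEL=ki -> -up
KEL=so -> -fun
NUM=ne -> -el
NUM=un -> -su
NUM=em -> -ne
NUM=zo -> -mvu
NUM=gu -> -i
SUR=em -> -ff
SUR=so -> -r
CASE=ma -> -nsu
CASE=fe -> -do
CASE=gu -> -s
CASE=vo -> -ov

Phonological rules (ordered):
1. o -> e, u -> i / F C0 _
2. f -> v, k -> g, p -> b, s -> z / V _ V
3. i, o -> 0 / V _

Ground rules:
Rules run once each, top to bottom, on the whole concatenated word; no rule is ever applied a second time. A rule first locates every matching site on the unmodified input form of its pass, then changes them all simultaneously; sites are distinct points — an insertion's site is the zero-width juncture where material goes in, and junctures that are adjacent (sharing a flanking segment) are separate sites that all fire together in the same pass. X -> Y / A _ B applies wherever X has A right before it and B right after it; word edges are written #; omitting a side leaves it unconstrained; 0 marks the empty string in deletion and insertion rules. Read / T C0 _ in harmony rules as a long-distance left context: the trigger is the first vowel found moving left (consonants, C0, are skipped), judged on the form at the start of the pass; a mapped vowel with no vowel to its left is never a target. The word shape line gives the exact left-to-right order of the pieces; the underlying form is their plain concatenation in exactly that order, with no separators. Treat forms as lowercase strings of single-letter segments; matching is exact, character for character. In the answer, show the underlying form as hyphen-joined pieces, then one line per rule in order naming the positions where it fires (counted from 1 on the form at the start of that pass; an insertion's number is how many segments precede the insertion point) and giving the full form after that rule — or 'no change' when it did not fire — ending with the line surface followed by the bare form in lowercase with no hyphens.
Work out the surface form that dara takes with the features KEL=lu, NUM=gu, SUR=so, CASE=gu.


underlying: dara-r-s-i-id
1. o -> e, u -> i / F C0 _: no change
2. f -> v, k -> g, p -> b, s -> z / V _ V: no change
3. i, o -> 0 / V _: fires at position(s) 8: dararsid
surface: dararsid


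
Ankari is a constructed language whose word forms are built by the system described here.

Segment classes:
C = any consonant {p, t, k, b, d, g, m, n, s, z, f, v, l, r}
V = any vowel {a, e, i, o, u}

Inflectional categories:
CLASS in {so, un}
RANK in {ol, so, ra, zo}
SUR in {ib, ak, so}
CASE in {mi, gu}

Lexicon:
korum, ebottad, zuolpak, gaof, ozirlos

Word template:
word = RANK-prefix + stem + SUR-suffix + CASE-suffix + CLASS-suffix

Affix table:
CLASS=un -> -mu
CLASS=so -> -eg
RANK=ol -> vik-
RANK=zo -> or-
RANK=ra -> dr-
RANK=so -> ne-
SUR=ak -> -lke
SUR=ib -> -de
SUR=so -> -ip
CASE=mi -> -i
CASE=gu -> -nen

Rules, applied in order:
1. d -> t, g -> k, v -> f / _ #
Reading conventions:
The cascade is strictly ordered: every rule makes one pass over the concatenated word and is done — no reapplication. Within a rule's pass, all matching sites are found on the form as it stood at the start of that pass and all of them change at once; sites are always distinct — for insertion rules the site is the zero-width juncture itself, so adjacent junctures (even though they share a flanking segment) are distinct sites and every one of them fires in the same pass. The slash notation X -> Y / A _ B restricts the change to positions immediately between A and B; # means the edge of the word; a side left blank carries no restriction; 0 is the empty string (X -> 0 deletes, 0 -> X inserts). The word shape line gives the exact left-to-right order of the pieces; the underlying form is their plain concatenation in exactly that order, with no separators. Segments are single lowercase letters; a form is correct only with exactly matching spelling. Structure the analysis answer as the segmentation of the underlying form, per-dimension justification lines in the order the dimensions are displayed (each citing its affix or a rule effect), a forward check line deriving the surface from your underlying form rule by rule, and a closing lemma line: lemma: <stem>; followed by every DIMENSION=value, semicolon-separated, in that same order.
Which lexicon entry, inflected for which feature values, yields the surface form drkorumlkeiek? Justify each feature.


underlying: dr-korum-lke-i-eg
CLASS=so - signalled by the affix -eg
RANK=ra - signalled by the affix dr-
SUR=ak - signalled by the affix -lke
CASE=mi - signalled by the affix -i
check: drkorumlkeieg -> drkorumlkeiek
lemma: korum; CLASS=so; RANK=ra; SUR=ak; CASE=mi


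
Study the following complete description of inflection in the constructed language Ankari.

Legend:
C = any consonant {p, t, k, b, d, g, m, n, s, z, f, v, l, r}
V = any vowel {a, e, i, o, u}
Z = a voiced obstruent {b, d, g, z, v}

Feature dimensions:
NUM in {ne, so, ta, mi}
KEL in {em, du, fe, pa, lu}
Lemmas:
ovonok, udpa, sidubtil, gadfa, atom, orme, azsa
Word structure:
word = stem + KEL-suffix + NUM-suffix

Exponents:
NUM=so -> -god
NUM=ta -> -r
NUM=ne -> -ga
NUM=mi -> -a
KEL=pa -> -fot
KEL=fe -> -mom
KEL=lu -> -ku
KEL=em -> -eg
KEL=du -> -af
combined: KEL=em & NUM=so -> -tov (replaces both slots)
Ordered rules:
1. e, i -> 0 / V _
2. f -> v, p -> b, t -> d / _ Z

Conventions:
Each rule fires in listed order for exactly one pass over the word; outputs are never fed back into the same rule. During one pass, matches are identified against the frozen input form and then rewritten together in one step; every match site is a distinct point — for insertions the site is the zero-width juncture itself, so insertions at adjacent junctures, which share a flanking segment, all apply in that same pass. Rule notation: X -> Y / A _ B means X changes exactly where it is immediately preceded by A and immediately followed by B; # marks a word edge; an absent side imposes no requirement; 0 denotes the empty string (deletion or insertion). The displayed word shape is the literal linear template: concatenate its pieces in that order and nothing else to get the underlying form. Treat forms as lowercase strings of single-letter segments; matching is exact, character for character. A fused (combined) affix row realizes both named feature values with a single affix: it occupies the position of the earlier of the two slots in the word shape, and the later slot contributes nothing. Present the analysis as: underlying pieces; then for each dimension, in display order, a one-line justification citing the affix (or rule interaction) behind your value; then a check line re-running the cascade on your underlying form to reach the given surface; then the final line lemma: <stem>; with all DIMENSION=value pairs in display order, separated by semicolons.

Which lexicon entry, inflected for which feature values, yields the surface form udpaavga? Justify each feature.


underlying: udpa-af-ga
NUM=ne - signalled by the affix -ga
KEL=du - signalled by the affix -af
check: udpaafga -> udpaafga -> udpaavga
lemma: udpa; NUM=ne; KEL=du


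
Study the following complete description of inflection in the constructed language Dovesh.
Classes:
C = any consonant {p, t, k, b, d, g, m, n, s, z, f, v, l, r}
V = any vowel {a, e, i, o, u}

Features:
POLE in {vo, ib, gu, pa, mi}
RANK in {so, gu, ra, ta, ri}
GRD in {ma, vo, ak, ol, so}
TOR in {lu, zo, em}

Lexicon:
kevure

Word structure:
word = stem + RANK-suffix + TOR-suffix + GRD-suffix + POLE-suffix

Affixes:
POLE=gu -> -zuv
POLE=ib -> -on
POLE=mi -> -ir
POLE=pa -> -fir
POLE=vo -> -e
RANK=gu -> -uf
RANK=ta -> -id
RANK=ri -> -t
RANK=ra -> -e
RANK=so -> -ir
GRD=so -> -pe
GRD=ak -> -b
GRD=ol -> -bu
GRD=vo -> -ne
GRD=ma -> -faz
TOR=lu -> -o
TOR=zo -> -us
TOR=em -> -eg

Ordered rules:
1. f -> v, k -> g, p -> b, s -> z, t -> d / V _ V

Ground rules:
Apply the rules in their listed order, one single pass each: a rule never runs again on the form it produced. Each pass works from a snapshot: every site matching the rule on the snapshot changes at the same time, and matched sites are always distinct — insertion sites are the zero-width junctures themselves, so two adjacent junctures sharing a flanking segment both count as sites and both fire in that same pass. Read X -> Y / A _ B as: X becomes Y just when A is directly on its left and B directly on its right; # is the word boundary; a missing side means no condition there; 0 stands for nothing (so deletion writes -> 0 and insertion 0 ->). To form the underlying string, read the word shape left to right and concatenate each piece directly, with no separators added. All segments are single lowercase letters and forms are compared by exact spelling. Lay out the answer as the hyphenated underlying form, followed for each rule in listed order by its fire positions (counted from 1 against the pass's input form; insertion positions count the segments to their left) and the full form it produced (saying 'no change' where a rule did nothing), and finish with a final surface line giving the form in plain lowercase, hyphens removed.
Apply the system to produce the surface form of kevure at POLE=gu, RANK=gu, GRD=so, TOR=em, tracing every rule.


underlying: kevure-uf-eg-pe-zuv
1. f -> v, k -> g, p -> b, s -> z, t -> d / V _ V: fires at position(s) 8: kevureuvegpezuv
surface: kevureuvegpezuv


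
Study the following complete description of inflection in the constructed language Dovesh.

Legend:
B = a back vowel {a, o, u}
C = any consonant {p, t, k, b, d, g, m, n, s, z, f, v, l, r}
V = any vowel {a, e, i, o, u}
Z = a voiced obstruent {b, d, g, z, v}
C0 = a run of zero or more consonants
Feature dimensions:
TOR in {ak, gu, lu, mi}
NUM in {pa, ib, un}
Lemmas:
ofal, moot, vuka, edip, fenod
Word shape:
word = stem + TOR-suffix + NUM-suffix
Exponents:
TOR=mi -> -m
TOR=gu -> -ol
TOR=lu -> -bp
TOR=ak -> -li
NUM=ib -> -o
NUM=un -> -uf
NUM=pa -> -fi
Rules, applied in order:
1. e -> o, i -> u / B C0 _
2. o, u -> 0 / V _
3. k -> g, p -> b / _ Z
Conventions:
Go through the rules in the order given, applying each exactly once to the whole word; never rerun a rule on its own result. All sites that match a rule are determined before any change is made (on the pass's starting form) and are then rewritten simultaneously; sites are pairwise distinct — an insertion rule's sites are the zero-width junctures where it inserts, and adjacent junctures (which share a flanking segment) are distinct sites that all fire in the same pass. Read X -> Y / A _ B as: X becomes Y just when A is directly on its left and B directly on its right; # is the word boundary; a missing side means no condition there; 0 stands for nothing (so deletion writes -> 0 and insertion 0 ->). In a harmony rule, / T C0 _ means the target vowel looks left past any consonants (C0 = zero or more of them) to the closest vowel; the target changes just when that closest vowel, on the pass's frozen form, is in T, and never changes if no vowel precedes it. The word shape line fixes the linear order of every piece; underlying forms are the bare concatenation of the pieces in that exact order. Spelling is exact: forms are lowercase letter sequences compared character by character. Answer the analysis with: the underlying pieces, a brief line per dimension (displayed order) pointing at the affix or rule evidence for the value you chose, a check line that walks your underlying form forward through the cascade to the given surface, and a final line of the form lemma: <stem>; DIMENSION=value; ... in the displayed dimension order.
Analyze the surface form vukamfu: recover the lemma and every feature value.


underlying: vuka-m-fi
TOR=mi - signalled by the affix -m
NUM=pa - signalled by the affix -fi
check: vukamfi -> vukamfu -> vukamfu -> vukamfu
lemma: vuka; TOR=mi; NUM=pa


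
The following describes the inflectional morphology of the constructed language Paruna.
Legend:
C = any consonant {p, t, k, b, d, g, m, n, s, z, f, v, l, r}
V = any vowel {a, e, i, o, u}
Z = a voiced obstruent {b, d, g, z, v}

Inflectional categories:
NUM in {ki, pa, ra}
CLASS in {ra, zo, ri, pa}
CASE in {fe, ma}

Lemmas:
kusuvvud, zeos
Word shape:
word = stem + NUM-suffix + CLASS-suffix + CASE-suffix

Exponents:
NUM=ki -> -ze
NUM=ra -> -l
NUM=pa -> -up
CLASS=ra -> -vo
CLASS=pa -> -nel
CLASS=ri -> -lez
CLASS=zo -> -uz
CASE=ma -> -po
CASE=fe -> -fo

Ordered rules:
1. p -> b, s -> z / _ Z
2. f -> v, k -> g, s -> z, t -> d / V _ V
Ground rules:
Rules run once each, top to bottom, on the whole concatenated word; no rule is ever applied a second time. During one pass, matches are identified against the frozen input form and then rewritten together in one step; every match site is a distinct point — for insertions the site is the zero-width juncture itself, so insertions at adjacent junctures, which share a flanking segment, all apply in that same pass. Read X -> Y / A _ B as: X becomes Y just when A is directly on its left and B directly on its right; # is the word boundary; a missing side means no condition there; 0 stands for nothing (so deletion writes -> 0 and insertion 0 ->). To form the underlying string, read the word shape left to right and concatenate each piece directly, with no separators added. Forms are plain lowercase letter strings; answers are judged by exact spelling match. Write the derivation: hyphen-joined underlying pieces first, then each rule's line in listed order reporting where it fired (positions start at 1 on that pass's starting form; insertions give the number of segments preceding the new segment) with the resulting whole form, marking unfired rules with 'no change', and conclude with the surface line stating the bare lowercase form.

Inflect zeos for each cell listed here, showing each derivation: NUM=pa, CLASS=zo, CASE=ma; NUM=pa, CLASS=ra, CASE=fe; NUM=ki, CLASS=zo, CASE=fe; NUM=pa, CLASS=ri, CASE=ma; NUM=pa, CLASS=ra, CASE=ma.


cell NUM=pa, CLASS=zo, CASE=ma:
underlying: zeos-up-uz-po
1. p -> b, s -> z / _ Z: no change
2. f -> v, k -> g, s -> z, t -> d / V _ V: fires at position(s) 4: zeozupuzpo
surface: zeozupuzpo

cell NUM=pa, CLASS=ra, CASE=fe:
underlying: zeos-up-vo-fo
1. p -> b, s -> z / _ Z: fires at position(s) 6: zeosubvofo
2. f -> v, k -> g, s -> z, t -> d / V _ V: fires at position(s) 4, 9: zeozubvovo
surface: zeozubvovo

cell NUM=ki, CLASS=zo, CASE=fe:
underlying: zeos-ze-uz-fo
1. p -> b, s -> z / _ Z: fires at position(s) 4: zeozzeuzfo
2. f -> v, k -> g, s -> z, t -> d / V _ V: no change
surface: zeozzeuzfo

cell NUM=pa, CLASS=ri, CASE=ma:
underlying: zeos-up-lez-po
1. p -> b, s -> z / _ Z: no change
2. f -> v, k -> g, s -> z, t -> d / V _ V: fires at position(s) 4: zeozuplezpo
surface: zeozuplezpo

cell NUM=pa, CLASS=ra, CASE=ma:
underlying: zeos-up-vo-po
1. p -> b, s -> z / _ Z: fires at position(s) 6: zeosubvopo
2. f -> v, k -> g, s -> z, t -> d / V _ V: fires at position(s) 4: zeozubvopo
surface: zeozubvopo


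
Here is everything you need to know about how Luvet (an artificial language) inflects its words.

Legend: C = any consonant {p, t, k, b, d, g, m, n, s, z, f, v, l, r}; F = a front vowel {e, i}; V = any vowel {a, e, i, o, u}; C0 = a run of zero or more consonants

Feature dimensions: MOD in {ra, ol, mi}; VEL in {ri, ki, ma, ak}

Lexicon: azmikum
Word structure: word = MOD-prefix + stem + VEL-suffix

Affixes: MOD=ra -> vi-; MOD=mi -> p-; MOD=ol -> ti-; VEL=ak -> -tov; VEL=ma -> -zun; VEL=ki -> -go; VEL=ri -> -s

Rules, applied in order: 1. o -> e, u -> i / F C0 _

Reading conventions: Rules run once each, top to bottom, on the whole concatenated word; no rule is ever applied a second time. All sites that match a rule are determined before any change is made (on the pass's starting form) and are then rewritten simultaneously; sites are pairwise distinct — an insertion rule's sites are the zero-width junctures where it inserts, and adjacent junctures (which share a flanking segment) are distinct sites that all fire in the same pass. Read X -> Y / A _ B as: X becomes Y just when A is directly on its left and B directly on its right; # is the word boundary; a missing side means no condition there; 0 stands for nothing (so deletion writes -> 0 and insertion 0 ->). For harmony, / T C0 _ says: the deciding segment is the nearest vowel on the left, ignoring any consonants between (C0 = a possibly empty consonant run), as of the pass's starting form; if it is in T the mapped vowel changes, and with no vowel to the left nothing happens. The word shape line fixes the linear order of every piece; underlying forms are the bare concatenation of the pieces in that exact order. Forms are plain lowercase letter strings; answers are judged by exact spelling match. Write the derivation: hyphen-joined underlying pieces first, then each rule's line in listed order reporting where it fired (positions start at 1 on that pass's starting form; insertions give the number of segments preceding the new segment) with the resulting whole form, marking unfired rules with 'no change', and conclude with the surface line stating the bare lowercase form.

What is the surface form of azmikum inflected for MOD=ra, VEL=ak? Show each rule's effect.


underlying: vi-azmikum-tov
1. o -> e, u -> i / F C0 _: fires at position(s) 8: viazmikimtov
surface: viazmikimtov


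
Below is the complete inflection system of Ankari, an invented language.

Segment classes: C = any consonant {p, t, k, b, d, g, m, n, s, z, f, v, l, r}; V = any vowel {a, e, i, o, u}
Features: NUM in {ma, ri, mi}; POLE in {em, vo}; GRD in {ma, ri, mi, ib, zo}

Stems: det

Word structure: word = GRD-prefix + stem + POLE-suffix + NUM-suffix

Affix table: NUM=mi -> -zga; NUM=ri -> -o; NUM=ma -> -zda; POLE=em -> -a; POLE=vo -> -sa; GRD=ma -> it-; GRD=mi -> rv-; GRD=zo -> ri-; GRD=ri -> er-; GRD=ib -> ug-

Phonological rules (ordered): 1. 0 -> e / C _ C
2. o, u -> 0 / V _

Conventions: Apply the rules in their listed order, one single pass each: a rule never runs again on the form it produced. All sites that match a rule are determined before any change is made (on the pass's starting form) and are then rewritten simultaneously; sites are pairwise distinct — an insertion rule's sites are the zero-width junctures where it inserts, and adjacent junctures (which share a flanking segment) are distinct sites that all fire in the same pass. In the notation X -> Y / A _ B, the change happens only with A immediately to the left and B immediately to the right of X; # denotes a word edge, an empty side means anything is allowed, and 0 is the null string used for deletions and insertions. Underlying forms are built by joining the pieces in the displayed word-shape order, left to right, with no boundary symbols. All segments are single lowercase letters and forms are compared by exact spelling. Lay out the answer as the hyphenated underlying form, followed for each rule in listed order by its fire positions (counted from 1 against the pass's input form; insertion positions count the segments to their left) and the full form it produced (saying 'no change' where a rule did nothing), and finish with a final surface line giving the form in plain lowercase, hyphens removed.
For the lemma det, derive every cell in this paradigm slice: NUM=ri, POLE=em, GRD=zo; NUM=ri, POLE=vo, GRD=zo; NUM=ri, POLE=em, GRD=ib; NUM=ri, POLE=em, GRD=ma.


cell NUM=ri, POLE=em, GRD=zo:
underlying: ri-det-a-o
1. 0 -> e / C _ C: no change
2. o, u -> 0 / V _: fires at position(s) 7: rideta
surface: rideta

cell NUM=ri, POLE=vo, GRD=zo:
underlying: ri-det-sa-o
1. 0 -> e / C _ C: inserts after position(s) 5: ridetesao
2. o, u -> 0 / V _: fires at position(s) 9: ridetesa
surface: ridetesa

cell NUM=ri, POLE=em, GRD=ib:
underlying: ug-det-a-o
1. 0 -> e / C _ C: inserts after position(s) 2: ugedetao
2. o, u -> 0 / V _: fires at position(s) 8: ugedeta
surface: ugedeta

cell NUM=ri, POLE=em, GRD=ma:
underlying: it-det-a-o
1. 0 -> e / C _ C: inserts after position(s) 2: itedetao
2. o, u -> 0 / V _: fires at position(s) 8: itedeta
surface: itedeta


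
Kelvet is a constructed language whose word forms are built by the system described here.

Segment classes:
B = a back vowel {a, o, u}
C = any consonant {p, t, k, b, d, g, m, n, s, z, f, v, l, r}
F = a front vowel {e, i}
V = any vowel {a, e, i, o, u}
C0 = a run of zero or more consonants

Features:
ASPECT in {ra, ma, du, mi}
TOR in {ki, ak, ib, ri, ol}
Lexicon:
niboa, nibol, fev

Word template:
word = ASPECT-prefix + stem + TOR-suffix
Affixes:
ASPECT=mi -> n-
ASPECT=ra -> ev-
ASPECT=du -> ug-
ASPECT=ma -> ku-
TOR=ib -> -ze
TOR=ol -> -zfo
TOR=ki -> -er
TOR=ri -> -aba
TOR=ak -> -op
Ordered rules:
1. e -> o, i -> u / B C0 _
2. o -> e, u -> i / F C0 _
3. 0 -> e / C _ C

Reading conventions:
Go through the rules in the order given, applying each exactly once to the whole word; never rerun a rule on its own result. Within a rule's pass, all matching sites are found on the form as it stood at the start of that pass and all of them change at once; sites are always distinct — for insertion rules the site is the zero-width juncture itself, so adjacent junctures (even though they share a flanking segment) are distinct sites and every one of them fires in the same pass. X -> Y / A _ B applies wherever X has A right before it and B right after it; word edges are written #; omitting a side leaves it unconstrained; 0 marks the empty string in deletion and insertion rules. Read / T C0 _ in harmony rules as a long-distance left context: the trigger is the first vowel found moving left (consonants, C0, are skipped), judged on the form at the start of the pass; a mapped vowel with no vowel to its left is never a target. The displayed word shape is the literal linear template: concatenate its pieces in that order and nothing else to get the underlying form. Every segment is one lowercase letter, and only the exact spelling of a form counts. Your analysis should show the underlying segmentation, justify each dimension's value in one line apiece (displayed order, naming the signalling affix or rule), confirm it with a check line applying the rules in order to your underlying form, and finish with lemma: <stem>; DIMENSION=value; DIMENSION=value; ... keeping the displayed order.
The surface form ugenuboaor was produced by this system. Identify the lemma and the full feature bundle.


underlying: ug-niboa-er
ASPECT=du - signalled by the affix ug-
TOR=ki - signalled by the affix -er
check: ugniboaer -> ugnuboaor -> ugnuboaor -> ugenuboaor
lemma: niboa; ASPECT=du; TOR=ki


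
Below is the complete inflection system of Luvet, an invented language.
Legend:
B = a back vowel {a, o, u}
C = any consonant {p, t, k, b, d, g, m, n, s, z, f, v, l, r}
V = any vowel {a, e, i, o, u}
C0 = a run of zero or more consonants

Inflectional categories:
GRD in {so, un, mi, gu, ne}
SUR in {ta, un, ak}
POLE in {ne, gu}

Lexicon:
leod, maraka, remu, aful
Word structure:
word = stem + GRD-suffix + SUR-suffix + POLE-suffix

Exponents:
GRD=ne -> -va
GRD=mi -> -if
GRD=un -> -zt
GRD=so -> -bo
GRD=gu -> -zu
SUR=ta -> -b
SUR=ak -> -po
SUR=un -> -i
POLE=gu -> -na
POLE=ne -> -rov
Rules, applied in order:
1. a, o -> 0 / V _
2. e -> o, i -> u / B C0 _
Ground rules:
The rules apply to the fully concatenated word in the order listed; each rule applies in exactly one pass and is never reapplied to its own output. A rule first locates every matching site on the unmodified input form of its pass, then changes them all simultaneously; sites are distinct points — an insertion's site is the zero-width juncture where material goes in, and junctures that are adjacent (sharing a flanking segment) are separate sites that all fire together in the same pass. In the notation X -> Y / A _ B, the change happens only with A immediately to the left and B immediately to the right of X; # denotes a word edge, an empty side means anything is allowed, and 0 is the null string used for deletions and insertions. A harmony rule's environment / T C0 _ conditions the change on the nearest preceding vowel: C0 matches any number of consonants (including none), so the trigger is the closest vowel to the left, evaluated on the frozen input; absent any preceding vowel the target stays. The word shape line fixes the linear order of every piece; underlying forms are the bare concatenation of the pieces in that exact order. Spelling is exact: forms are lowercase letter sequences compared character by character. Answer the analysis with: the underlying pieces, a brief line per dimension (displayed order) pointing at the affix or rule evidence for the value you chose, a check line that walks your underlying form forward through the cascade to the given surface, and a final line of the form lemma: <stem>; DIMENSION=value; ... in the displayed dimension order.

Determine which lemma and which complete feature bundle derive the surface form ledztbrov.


underlying: leod-zt-b-rov
GRD=un - signalled by the affix -zt
SUR=ta - signalled by the affix -b
POLE=ne - signalled by the affix -rov
check: leodztbrov -> ledztbrov -> ledztbrov
lemma: leod; GRD=un; SUR=ta; POLE=ne


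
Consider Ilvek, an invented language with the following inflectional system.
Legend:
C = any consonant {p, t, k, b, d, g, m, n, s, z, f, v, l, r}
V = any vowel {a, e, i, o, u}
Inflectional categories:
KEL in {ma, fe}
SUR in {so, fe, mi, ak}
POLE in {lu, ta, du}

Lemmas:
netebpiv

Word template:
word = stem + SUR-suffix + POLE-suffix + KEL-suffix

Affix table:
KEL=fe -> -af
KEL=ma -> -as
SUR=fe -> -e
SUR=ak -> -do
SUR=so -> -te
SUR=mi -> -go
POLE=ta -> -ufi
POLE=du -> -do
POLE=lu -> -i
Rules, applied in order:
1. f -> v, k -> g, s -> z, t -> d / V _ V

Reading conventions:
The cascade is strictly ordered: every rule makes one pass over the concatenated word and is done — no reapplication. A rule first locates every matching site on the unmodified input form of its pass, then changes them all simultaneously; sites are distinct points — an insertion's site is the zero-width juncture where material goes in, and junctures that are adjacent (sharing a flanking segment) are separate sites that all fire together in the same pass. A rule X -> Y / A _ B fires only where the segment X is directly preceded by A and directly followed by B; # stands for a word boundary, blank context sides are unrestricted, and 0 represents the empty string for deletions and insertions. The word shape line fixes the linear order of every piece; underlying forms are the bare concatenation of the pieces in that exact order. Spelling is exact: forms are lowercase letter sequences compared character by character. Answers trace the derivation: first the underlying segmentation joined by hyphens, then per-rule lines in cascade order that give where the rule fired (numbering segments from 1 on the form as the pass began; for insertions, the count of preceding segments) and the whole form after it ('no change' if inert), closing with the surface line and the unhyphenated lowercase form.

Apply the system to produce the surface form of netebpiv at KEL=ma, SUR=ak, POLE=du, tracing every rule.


underlying: netebpiv-do-do-as
1. f -> v, k -> g, s -> z, t -> d / V _ V: fires at position(s) 3: nedebpivdodoas
surface: nedebpivdodoas


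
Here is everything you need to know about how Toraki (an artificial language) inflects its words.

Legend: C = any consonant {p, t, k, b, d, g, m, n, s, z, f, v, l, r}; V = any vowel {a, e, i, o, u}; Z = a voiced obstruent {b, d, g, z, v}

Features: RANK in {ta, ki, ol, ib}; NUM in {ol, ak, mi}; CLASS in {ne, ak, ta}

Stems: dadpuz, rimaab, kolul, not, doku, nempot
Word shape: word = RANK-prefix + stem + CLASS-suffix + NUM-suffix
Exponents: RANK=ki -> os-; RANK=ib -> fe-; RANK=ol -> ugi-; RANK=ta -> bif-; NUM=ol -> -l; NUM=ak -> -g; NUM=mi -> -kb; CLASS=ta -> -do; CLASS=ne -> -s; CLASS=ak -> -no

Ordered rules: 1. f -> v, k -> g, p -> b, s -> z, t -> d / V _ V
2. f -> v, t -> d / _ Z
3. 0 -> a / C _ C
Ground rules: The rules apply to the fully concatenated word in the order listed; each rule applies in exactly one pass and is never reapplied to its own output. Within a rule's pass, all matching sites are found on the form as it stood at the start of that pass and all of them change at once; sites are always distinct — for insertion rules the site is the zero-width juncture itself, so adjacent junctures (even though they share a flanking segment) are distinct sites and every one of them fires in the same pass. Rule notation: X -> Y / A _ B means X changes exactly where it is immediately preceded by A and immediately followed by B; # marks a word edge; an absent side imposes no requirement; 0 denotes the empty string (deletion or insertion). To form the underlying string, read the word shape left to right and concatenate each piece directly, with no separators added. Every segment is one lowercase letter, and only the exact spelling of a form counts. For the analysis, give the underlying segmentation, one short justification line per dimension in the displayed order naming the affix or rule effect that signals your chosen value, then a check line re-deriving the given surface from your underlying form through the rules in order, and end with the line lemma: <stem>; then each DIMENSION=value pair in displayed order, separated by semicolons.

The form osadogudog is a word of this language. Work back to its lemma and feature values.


underlying: os-doku-do-g
RANK=ki - signalled by the affix os-
NUM=ak - signalled by the affix -g
CLASS=ta - signalled by the affix -do
check: osdokudog -> osdogudog -> osdogudog -> osadogudog
lemma: doku; RANK=ki; NUM=ak; CLASS=ta


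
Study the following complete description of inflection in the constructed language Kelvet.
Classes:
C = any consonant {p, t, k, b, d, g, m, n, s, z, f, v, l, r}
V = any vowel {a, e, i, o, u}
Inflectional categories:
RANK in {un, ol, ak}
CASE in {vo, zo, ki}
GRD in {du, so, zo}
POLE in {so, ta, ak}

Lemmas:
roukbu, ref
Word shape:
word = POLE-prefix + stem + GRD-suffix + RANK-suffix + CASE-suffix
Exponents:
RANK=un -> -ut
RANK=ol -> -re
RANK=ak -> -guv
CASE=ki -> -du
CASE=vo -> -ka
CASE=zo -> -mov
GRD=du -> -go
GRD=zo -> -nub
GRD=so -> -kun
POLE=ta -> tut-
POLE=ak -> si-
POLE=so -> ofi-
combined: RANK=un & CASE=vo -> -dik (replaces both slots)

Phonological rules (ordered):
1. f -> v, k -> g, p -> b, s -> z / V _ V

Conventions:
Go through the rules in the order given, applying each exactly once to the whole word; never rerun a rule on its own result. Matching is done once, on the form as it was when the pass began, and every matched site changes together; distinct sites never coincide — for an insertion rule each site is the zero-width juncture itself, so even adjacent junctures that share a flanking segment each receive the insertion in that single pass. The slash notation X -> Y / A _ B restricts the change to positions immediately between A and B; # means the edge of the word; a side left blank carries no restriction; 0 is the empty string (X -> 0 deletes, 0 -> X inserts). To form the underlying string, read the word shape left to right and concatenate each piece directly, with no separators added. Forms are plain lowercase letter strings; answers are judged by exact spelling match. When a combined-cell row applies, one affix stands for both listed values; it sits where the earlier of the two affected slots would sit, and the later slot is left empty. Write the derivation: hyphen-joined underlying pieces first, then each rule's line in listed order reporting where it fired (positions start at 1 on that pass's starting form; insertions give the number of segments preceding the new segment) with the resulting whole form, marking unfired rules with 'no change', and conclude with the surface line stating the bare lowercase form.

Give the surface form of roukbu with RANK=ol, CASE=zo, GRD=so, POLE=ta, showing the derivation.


underlying: tut-roukbu-kun-re-mov
1. f -> v, k -> g, p -> b, s -> z / V _ V: fires at position(s) 10: tutroukbugunremov
surface: tutroukbugunremov


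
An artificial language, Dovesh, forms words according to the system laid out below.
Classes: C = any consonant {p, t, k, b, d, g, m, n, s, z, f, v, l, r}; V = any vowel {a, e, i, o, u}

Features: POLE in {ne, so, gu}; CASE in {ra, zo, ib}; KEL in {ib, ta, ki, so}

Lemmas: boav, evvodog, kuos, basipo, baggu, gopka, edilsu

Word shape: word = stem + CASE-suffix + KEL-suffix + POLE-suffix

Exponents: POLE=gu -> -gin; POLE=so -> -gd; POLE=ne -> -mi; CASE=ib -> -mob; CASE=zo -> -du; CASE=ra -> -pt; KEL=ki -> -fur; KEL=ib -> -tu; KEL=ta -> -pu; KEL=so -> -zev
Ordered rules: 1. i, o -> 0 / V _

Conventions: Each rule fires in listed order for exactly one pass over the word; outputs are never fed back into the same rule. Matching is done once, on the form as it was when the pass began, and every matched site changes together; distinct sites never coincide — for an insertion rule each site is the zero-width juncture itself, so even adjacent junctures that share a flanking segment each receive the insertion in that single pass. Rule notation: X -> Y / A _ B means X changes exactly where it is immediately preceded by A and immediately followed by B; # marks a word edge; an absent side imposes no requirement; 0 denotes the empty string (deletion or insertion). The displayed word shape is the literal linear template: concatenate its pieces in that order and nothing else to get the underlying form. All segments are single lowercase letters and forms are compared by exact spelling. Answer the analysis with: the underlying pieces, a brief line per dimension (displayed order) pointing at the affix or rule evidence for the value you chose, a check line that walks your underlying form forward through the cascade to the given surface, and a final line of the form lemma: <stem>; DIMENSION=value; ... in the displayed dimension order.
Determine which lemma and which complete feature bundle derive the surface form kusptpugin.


underlying: kuos-pt-pu-gin
POLE=gu - signalled by the affix -gin
CASE=ra - signalled by the affix -pt
KEL=ta - signalled by the affix -pu
check: kuosptpugin -> kusptpugin
lemma: kuos; POLE=gu; CASE=ra; KEL=ta
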